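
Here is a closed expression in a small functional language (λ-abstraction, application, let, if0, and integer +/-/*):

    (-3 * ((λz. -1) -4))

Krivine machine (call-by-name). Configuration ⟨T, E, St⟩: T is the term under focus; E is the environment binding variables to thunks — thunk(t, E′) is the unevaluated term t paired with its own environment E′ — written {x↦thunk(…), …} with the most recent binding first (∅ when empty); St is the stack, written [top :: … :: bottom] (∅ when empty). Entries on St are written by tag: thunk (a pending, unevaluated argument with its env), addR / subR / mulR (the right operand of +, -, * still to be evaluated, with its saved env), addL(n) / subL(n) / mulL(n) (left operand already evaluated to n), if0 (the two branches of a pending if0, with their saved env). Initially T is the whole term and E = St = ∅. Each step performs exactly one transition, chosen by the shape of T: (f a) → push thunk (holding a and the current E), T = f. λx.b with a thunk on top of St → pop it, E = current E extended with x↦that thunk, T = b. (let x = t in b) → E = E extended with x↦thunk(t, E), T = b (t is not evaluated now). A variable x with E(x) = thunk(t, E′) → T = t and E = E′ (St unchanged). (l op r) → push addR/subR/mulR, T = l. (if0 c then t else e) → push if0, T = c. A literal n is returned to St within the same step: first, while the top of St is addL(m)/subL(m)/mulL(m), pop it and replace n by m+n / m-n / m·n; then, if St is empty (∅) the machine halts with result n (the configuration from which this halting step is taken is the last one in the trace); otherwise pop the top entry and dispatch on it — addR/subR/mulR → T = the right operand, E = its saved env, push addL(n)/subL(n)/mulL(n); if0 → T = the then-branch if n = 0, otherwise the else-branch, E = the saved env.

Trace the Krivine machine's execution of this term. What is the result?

t=0: <T=(-3 * ((λz. -1) -4)), E=∅, St=∅>
t=1: <T=-3, E=∅, St=[mulR]>
t=2: <T=((λz. -1) -4), E=∅, St=[mulL(-3)]>
t=3: <T=(λz. -1), E=∅, St=[thunk :: mulL(-3)]>
t=4: <T=-1, E={z↦thunk(-4, ∅)}, St=[mulL(-3)]>
→ final value 3

Answer: 3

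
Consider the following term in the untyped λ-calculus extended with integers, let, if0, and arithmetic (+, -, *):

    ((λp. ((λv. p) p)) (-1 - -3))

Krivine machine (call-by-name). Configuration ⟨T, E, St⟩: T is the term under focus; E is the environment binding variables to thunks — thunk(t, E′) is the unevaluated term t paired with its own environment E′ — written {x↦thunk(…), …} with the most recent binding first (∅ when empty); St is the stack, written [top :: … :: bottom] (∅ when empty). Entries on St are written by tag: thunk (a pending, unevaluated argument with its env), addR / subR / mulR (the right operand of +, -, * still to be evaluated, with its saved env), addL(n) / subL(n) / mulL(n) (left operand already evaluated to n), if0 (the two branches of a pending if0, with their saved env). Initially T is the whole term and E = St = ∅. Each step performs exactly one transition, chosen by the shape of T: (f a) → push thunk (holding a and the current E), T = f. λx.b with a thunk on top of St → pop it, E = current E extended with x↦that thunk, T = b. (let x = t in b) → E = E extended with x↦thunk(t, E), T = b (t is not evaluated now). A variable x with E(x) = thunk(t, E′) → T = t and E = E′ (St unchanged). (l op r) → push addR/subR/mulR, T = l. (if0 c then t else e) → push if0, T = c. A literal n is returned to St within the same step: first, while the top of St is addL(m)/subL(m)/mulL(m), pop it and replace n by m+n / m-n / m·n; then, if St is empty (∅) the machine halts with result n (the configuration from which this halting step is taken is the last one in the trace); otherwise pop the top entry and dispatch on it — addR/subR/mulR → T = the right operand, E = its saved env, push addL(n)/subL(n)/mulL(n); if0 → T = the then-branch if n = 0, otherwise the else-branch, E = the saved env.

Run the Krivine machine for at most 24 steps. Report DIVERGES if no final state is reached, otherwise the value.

step 0: [T=((λp. ((λv. p) p)) (-1 - -3)) | E=∅ | St=∅]
step 1: [T=(λp. ((λv. p) p)) | E=∅ | St=[thunk]]
step 2: [T=((λv. p) p) | E={p↦thunk((-1 - -3), ∅)} | St=∅]
step 3: [T=(λv. p) | E={p↦thunk((-1 - -3), ∅)} | St=[thunk]]
step 4: [T=p | E={v↦thunk(p, {p↦thunk((-1 - -3), ∅)}), p↦thunk((-1 - -3), ∅)} | St=∅]
step 5: [T=(-1 - -3) | E=∅ | St=∅]
step 6: [T=-1 | E=∅ | St=[subR]]
step 7: [T=-3 | E=∅ | St=[subL(-1)]]
→ final value 2

Answer: 2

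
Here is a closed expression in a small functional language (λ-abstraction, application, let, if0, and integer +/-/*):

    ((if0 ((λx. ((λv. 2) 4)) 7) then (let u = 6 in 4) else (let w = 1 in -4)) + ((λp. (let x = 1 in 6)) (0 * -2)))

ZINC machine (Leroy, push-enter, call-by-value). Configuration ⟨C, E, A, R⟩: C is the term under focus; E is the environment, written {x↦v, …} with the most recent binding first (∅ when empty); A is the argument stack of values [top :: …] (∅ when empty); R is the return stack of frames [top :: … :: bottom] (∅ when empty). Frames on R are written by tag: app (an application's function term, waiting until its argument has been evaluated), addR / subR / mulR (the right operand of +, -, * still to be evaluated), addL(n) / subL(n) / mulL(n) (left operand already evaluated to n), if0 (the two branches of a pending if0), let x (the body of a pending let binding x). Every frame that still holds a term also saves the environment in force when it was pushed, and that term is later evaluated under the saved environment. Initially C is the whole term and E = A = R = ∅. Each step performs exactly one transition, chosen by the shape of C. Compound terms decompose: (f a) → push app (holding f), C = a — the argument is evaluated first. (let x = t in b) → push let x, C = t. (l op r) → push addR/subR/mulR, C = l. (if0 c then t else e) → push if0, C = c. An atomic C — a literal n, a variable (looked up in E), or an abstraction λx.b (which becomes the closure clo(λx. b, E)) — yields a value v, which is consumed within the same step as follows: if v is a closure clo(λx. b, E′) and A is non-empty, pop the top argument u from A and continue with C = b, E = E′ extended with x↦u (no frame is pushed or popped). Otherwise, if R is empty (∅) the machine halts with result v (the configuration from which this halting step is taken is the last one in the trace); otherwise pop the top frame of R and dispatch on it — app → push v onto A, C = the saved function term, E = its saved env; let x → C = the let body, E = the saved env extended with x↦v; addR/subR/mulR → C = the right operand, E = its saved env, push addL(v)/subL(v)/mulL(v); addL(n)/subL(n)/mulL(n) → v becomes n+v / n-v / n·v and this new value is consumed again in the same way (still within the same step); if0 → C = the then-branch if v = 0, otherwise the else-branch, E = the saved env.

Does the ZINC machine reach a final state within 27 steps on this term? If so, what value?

step 0: [C=((if0 ((λx. ((λv. 2) 4)) 7) then (let u = 6 in 4) else (let w = 1 in -4)) + ((λp. (let x = 1 in 6)) (0 * -2))) | E=∅ | A=∅ | R=∅]
step 1: [C=(if0 ((λx. ((λv. 2) 4)) 7) then (let u = 6 in 4) else (let w = 1 in -4)) | E=∅ | A=∅ | R=[addR]]
step 2: [C=((λx. ((λv. 2) 4)) 7) | E=∅ | A=∅ | R=[if0 :: addR]]
step 3: [C=7 | E=∅ | A=∅ | R=[app :: if0 :: addR]]
step 4: [C=(λx. ((λv. 2) 4)) | E=∅ | A=[7] | R=[if0 :: addR]]
step 5: [C=((λv. 2) 4) | E={x↦7} | A=∅ | R=[if0 :: addR]]
step 6: [C=4 | E={x↦7} | A=∅ | R=[app :: if0 :: addR]]
step 7: [C=(λv. 2) | E={x↦7} | A=[4] | R=[if0 :: addR]]
step 8: [C=2 | E={v↦4, x↦7} | A=∅ | R=[if0 :: addR]]
step 9: [C=(let w = 1 in -4) | E=∅ | A=∅ | R=[addR]]
step 10: [C=1 | E=∅ | A=∅ | R=[let w :: addR]]
step 11: [C=-4 | E={w↦1} | A=∅ | R=[addR]]
step 12: [C=((λp. (let x = 1 in 6)) (0 * -2)) | E=∅ | A=∅ | R=[addL(-4)]]
step 13: [C=(0 * -2) | E=∅ | A=∅ | R=[app :: addL(-4)]]
step 14: [C=0 | E=∅ | A=∅ | R=[mulR :: app :: addL(-4)]]
step 15: [C=-2 | E=∅ | A=∅ | R=[mulL(0) :: app :: addL(-4)]]
step 16: [C=(λp. (let x = 1 in 6)) | E=∅ | A=[0] | R=[addL(-4)]]
step 17: [C=(let x = 1 in 6) | E={p↦0} | A=∅ | R=[addL(-4)]]
step 18: [C=1 | E={p↦0} | A=∅ | R=[let x :: addL(-4)]]
step 19: [C=6 | E={x↦1, p↦0} | A=∅ | R=[addL(-4)]]
→ final value 2

Answer: 2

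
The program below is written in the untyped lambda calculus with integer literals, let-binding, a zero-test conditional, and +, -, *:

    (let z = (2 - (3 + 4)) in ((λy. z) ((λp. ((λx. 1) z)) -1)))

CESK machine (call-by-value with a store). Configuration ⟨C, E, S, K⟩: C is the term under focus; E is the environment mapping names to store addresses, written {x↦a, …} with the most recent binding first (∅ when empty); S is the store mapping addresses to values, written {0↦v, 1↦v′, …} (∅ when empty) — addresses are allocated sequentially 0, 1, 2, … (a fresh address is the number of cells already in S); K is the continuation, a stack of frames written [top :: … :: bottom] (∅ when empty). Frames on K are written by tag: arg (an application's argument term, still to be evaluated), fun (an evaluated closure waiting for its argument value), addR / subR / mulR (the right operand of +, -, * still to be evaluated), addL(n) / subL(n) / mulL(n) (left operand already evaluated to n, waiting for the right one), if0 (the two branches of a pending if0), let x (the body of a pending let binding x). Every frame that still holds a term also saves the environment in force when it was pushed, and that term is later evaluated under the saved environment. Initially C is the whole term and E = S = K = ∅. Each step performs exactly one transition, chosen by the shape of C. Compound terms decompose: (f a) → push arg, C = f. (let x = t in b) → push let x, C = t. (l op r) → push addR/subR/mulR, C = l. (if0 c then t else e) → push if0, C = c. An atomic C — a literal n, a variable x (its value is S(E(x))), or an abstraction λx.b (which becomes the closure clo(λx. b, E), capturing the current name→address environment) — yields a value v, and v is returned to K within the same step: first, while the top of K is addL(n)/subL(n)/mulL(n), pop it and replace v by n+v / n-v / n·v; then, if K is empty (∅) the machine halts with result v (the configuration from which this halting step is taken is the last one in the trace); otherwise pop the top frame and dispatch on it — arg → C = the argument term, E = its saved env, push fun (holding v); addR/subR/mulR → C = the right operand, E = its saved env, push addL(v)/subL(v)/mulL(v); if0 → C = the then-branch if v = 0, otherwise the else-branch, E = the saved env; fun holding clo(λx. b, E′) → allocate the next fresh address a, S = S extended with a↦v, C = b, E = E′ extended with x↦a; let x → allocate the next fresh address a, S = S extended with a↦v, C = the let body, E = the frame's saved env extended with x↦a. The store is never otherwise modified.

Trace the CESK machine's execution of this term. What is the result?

Answer: -5

Execution trace:
0. [C=(let z = (2 - (3 + 4)) in ((λy. z) ((λp. ((λx. 1) z)) -1))) | E=∅ | S=∅ | K=∅]
1. [C=(2 - (3 + 4)) | E=∅ | S=∅ | K=[let z]]
2. [C=2 | E=∅ | S=∅ | K=[subR :: let z]]
3. [C=(3 + 4) | E=∅ | S=∅ | K=[subL(2) :: let z]]
4. [C=3 | E=∅ | S=∅ | K=[addR :: subL(2) :: let z]]
5. [C=4 | E=∅ | S=∅ | K=[addL(3) :: subL(2) :: let z]]
6. [C=((λy. z) ((λp. ((λx. 1) z)) -1)) | E={z↦0} | S={0↦-5} | K=∅]
7. [C=(λy. z) | E={z↦0} | S={0↦-5} | K=[arg]]
8. [C=((λp. ((λx. 1) z)) -1) | E={z↦0} | S={0↦-5} | K=[fun]]
9. [C=(λp. ((λx. 1) z)) | E={z↦0} | S={0↦-5} | K=[arg :: fun]]
10. [C=-1 | E={z↦0} | S={0↦-5} | K=[fun :: fun]]
11. [C=((λx. 1) z) | E={p↦1, z↦0} | S={0↦-5, 1↦-1} | K=[fun]]
12. [C=(λx. 1) | E={p↦1, z↦0} | S={0↦-5, 1↦-1} | K=[arg :: fun]]
13. [C=z | E={p↦1, z↦0} | S={0↦-5, 1↦-1} | K=[fun :: fun]]
14. [C=1 | E={x↦2, p↦1, z↦0} | S={0↦-5, 1↦-1, 2↦-5} | K=[fun]]
15. [C=z | E={y↦3, z↦0} | S={0↦-5, 1↦-1, 2↦-5, 3↦1} | K=∅]
→ final value -5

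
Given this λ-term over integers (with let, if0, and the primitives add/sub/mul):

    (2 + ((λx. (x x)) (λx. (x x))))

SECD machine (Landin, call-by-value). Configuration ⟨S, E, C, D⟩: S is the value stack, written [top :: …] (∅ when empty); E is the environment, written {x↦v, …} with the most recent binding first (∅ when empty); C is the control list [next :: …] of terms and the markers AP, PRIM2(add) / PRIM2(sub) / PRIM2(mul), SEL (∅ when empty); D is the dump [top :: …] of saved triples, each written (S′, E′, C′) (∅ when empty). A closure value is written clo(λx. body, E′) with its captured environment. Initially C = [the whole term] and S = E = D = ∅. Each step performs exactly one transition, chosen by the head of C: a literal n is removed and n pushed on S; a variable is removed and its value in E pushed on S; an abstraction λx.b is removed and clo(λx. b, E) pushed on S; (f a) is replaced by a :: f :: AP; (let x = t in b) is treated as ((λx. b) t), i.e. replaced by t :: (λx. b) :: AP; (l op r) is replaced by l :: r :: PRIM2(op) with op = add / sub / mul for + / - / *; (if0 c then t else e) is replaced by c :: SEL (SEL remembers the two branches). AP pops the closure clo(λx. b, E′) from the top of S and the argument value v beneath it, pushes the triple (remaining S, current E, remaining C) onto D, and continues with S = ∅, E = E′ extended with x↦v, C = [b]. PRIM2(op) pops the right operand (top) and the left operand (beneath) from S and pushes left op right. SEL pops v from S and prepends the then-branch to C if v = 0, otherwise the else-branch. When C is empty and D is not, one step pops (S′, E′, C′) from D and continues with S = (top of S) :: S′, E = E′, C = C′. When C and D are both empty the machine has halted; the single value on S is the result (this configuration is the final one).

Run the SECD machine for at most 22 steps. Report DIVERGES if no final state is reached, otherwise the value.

step 0: <S=∅, E=∅, C=[(2 + ((λx. (x x)) (λx. (x x))))], D=∅>
step 1: <S=∅, E=∅, C=[2 :: ((λx. (x x)) (λx. (x x))) :: PRIM2(add)], D=∅>
step 2: <S=[2], E=∅, C=[((λx. (x x)) (λx. (x x))) :: PRIM2(add)], D=∅>
step 3: <S=[2], E=∅, C=[(λx. (x x)) :: (λx. (x x)) :: AP :: PRIM2(add)], D=∅>
step 4: <S=[clo(λx. (x x), ∅) :: 2], E=∅, C=[(λx. (x x)) :: AP :: PRIM2(add)], D=∅>
step 5: <S=[clo(λx. (x x), ∅) :: clo(λx. (x x), ∅) :: 2], E=∅, C=[AP :: PRIM2(add)], D=∅>
step 6: <S=∅, E={x↦clo(λx. (x x), ∅)}, C=[(x x)], D=[([2], ∅, [PRIM2(add)])]>
step 7: <S=∅, E={x↦clo(λx. (x x), ∅)}, C=[x :: x :: AP], D=[([2], ∅, [PRIM2(add)])]>
step 8: <S=[clo(λx. (x x), ∅)], E={x↦clo(λx. (x x), ∅)}, C=[x :: AP], D=[([2], ∅, [PRIM2(add)])]>
step 9: <S=[clo(λx. (x x), ∅) :: clo(λx. (x x), ∅)], E={x↦clo(λx. (x x), ∅)}, C=[AP], D=[([2], ∅, [PRIM2(add)])]>
step 10: <S=∅, E={x↦clo(λx. (x x), ∅)}, C=[(x x)], D=[(∅, {x↦clo(λx. (x x), ∅)}, ∅) :: ([2], ∅, [PRIM2(add)])]>
step 11: <S=∅, E={x↦clo(λx. (x x), ∅)}, C=[x :: x :: AP], D=[(∅, {x↦clo(λx. (x x), ∅)}, ∅) :: ([2], ∅, [PRIM2(add)])]>
step 12: <S=[clo(λx. (x x), ∅)], E={x↦clo(λx. (x x), ∅)}, C=[x :: AP], D=[(∅, {x↦clo(λx. (x x), ∅)}, ∅) :: ([2], ∅, [PRIM2(add)])]>
step 13: <S=[clo(λx. (x x), ∅) :: clo(λx. (x x), ∅)], E={x↦clo(λx. (x x), ∅)}, C=[AP], D=[(∅, {x↦clo(λx. (x x), ∅)}, ∅) :: ([2], ∅, [PRIM2(add)])]>
step 14: <S=∅, E={x↦clo(λx. (x x), ∅)}, C=[(x x)], D=[(∅, {x↦clo(λx. (x x), ∅)}, ∅) :: (∅, {x↦clo(λx. (x x), ∅)}, ∅) :: ([2], ∅, [PRIM2(add)])]>
step 15: <S=∅, E={x↦clo(λx. (x x), ∅)}, C=[x :: x :: AP], D=[(∅, {x↦clo(λx. (x x), ∅)}, ∅) :: (∅, {x↦clo(λx. (x x), ∅)}, ∅) :: ([2], ∅, [PRIM2(add)])]>
step 16: <S=[clo(λx. (x x), ∅)], E={x↦clo(λx. (x x), ∅)}, C=[x :: AP], D=[(∅, {x↦clo(λx. (x x), ∅)}, ∅) :: (∅, {x↦clo(λx. (x x), ∅)}, ∅) :: ([2], ∅, [PRIM2(add)])]>
step 17: <S=[clo(λx. (x x), ∅) :: clo(λx. (x x), ∅)], E={x↦clo(λx. (x x), ∅)}, C=[AP], D=[(∅, {x↦clo(λx. (x x), ∅)}, ∅) :: (∅, {x↦clo(λx. (x x), ∅)}, ∅) :: ([2], ∅, [PRIM2(add)])]>
step 18: <S=∅, E={x↦clo(λx. (x x), ∅)}, C=[(x x)], D=[(∅, {x↦clo(λx. (x x), ∅)}, ∅) :: (∅, {x↦clo(λx. (x x), ∅)}, ∅) :: (∅, {x↦clo(λx. (x x), ∅)}, ∅) :: ([2], ∅, [PRIM2(add)])]>
step 19: <S=∅, E={x↦clo(λx. (x x), ∅)}, C=[x :: x :: AP], D=[(∅, {x↦clo(λx. (x x), ∅)}, ∅) :: (∅, {x↦clo(λx. (x x), ∅)}, ∅) :: (∅, {x↦clo(λx. (x x), ∅)}, ∅) :: ([2], ∅, [PRIM2(add)])]>
step 20: <S=[clo(λx. (x x), ∅)], E={x↦clo(λx. (x x), ∅)}, C=[x :: AP], D=[(∅, {x↦clo(λx. (x x), ∅)}, ∅) :: (∅, {x↦clo(λx. (x x), ∅)}, ∅) :: (∅, {x↦clo(λx. (x x), ∅)}, ∅) :: ([2], ∅, [PRIM2(add)])]>
step 21: <S=[clo(λx. (x x), ∅) :: clo(λx. (x x), ∅)], E={x↦clo(λx. (x x), ∅)}, C=[AP], D=[(∅, {x↦clo(λx. (x x), ∅)}, ∅) :: (∅, {x↦clo(λx. (x x), ∅)}, ∅) :: (∅, {x↦clo(λx. (x x), ∅)}, ∅) :: ([2], ∅, [PRIM2(add)])]>
step 22: <S=∅, E={x↦clo(λx. (x x), ∅)}, C=[(x x)], D=[(∅, {x↦clo(λx. (x x), ∅)}, ∅) :: (∅, {x↦clo(λx. (x x), ∅)}, ∅) :: (∅, {x↦clo(λx. (x x), ∅)}, ∅) :: (∅, {x↦clo(λx. (x x), ∅)}, ∅) :: ([2], ∅, [PRIM2(add)])]>
→ 22 transitions taken and the configuration is still not final: no result within 22 steps

Answer: DIVERGES (no final state within 22 steps)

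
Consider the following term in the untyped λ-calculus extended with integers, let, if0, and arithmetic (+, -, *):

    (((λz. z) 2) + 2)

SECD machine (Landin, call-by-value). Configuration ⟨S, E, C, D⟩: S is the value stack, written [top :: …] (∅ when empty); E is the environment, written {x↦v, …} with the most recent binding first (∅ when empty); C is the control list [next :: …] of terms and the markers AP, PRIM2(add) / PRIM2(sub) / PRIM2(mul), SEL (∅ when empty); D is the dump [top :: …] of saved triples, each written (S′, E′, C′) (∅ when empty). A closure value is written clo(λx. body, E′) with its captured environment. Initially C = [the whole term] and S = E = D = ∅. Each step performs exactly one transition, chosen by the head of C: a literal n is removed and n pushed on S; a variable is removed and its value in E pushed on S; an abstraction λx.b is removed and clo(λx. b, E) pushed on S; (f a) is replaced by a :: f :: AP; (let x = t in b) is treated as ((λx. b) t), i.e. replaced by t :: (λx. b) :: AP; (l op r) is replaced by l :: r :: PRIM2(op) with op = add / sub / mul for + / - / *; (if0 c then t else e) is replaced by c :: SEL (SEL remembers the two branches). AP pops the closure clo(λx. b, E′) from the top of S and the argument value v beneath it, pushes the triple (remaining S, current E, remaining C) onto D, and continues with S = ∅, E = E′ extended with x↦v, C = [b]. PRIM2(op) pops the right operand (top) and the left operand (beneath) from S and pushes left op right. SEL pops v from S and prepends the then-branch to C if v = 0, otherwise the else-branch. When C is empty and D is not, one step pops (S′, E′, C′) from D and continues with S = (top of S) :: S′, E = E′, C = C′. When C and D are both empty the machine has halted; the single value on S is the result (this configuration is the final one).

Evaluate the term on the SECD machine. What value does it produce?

[0] <S=∅, E=∅, C=[(((λz. z) 2) + 2)], D=∅>
[1] <S=∅, E=∅, C=[((λz. z) 2) :: 2 :: PRIM2(add)], D=∅>
[2] <S=∅, E=∅, C=[2 :: (λz. z) :: AP :: 2 :: PRIM2(add)], D=∅>
[3] <S=[2], E=∅, C=[(λz. z) :: AP :: 2 :: PRIM2(add)], D=∅>
[4] <S=[clo(λz. z, ∅) :: 2], E=∅, C=[AP :: 2 :: PRIM2(add)], D=∅>
[5] <S=∅, E={z↦2}, C=[z], D=[(∅, ∅, [2 :: PRIM2(add)])]>
[6] <S=[2], E={z↦2}, C=∅, D=[(∅, ∅, [2 :: PRIM2(add)])]>
[7] <S=[2], E=∅, C=[2 :: PRIM2(add)], D=∅>
[8] <S=[2 :: 2], E=∅, C=[PRIM2(add)], D=∅>
[9] <S=[4], E=∅, C=∅, D=∅>
→ final value 4

Answer: 4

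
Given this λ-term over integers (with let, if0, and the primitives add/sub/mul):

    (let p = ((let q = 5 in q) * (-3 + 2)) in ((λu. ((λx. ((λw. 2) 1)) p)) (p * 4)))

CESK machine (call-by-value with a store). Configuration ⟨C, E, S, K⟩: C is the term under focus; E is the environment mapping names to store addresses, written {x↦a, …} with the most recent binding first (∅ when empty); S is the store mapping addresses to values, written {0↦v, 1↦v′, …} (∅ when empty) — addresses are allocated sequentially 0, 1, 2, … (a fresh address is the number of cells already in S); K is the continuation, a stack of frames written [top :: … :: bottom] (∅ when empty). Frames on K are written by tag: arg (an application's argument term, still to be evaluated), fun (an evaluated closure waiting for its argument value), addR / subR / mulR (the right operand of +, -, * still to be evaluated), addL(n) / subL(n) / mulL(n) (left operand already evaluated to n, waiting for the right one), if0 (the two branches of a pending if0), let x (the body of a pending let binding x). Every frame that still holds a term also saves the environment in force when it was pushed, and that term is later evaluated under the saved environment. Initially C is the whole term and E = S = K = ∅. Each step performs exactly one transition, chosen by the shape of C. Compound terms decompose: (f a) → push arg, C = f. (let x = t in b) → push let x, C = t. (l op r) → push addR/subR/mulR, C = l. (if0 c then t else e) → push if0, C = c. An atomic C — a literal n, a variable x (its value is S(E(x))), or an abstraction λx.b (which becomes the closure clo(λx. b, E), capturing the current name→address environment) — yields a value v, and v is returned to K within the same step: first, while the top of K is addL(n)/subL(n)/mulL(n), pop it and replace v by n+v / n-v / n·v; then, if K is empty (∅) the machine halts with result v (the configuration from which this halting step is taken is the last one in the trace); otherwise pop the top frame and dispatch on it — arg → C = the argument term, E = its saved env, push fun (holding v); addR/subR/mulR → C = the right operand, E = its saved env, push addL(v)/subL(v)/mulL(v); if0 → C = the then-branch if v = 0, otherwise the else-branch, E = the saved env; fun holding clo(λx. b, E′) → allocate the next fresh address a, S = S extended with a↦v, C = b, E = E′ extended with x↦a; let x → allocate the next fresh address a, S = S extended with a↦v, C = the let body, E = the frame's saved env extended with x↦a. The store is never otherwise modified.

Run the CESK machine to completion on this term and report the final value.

step 0: ⟨C=(let p = ((let q = 5 in q) * (-3 + 2)) in ((λu. ((λx. ((λw. 2) 1)) p)) (p * 4))); E=∅; S=∅; K=∅⟩
step 1: ⟨C=((let q = 5 in q) * (-3 + 2)); E=∅; S=∅; K=[let p]⟩
step 2: ⟨C=(let q = 5 in q); E=∅; S=∅; K=[mulR :: let p]⟩
step 3: ⟨C=5; E=∅; S=∅; K=[let q :: mulR :: let p]⟩
step 4: ⟨C=q; E={q↦0}; S={0↦5}; K=[mulR :: let p]⟩
step 5: ⟨C=(-3 + 2); E=∅; S={0↦5}; K=[mulL(5) :: let p]⟩
step 6: ⟨C=-3; E=∅; S={0↦5}; K=[addR :: mulL(5) :: let p]⟩
step 7: ⟨C=2; E=∅; S={0↦5}; K=[addL(-3) :: mulL(5) :: let p]⟩
step 8: ⟨C=((λu. ((λx. ((λw. 2) 1)) p)) (p * 4)); E={p↦1}; S={0↦5, 1↦-5}; K=∅⟩
step 9: ⟨C=(λu. ((λx. ((λw. 2) 1)) p)); E={p↦1}; S={0↦5, 1↦-5}; K=[arg]⟩
step 10: ⟨C=(p * 4); E={p↦1}; S={0↦5, 1↦-5}; K=[fun]⟩
step 11: ⟨C=p; E={p↦1}; S={0↦5, 1↦-5}; K=[mulR :: fun]⟩
step 12: ⟨C=4; E={p↦1}; S={0↦5, 1↦-5}; K=[mulL(-5) :: fun]⟩
step 13: ⟨C=((λx. ((λw. 2) 1)) p); E={u↦2, p↦1}; S={0↦5, 1↦-5, 2↦-20}; K=∅⟩
step 14: ⟨C=(λx. ((λw. 2) 1)); E={u↦2, p↦1}; S={0↦5, 1↦-5, 2↦-20}; K=[arg]⟩
step 15: ⟨C=p; E={u↦2, p↦1}; S={0↦5, 1↦-5, 2↦-20}; K=[fun]⟩
step 16: ⟨C=((λw. 2) 1); E={x↦3, u↦2, p↦1}; S={0↦5, 1↦-5, 2↦-20, 3↦-5}; K=∅⟩
step 17: ⟨C=(λw. 2); E={x↦3, u↦2, p↦1}; S={0↦5, 1↦-5, 2↦-20, 3↦-5}; K=[arg]⟩
step 18: ⟨C=1; E={x↦3, u↦2, p↦1}; S={0↦5, 1↦-5, 2↦-20, 3↦-5}; K=[fun]⟩
step 19: ⟨C=2; E={w↦4, x↦3, u↦2, p↦1}; S={0↦5, 1↦-5, 2↦-20, 3↦-5, 4↦1}; K=∅⟩
→ final value 2

Answer: 2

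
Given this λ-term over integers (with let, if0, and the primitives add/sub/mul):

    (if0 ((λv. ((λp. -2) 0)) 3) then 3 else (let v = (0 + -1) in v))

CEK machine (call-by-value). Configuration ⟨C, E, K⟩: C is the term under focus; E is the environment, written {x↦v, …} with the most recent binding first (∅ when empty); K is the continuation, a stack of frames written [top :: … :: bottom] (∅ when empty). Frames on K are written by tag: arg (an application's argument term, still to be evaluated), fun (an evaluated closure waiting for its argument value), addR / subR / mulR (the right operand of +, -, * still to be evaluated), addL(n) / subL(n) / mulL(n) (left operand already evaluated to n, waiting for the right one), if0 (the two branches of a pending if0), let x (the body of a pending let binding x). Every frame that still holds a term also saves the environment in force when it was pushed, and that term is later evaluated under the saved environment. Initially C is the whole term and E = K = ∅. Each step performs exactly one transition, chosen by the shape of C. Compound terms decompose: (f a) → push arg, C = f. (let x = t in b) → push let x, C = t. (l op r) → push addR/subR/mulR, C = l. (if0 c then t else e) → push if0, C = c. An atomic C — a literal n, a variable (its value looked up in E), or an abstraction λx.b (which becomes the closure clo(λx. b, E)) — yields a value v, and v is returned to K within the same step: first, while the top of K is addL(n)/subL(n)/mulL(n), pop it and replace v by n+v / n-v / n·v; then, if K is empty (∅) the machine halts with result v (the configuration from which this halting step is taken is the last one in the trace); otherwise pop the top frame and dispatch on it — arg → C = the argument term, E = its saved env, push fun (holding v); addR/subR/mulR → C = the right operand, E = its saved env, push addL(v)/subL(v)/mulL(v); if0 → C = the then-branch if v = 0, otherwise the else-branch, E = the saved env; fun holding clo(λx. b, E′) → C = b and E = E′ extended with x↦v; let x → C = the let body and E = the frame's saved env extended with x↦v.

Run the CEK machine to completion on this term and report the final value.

Answer: -1

Derivation:
t=0: [C=(if0 ((λv. ((λp. -2) 0)) 3) then 3 else (let v = (0 + -1) in v)) | E=∅ | K=∅]
t=1: [C=((λv. ((λp. -2) 0)) 3) | E=∅ | K=[if0]]
t=2: [C=(λv. ((λp. -2) 0)) | E=∅ | K=[arg :: if0]]
t=3: [C=3 | E=∅ | K=[fun :: if0]]
t=4: [C=((λp. -2) 0) | E={v↦3} | K=[if0]]
t=5: [C=(λp. -2) | E={v↦3} | K=[arg :: if0]]
t=6: [C=0 | E={v↦3} | K=[fun :: if0]]
t=7: [C=-2 | E={p↦0, v↦3} | K=[if0]]
t=8: [C=(let v = (0 + -1) in v) | E=∅ | K=∅]
t=9: [C=(0 + -1) | E=∅ | K=[let v]]
t=10: [C=0 | E=∅ | K=[addR :: let v]]
t=11: [C=-1 | E=∅ | K=[addL(0) :: let v]]
t=12: [C=v | E={v↦-1} | K=∅]
→ final value -1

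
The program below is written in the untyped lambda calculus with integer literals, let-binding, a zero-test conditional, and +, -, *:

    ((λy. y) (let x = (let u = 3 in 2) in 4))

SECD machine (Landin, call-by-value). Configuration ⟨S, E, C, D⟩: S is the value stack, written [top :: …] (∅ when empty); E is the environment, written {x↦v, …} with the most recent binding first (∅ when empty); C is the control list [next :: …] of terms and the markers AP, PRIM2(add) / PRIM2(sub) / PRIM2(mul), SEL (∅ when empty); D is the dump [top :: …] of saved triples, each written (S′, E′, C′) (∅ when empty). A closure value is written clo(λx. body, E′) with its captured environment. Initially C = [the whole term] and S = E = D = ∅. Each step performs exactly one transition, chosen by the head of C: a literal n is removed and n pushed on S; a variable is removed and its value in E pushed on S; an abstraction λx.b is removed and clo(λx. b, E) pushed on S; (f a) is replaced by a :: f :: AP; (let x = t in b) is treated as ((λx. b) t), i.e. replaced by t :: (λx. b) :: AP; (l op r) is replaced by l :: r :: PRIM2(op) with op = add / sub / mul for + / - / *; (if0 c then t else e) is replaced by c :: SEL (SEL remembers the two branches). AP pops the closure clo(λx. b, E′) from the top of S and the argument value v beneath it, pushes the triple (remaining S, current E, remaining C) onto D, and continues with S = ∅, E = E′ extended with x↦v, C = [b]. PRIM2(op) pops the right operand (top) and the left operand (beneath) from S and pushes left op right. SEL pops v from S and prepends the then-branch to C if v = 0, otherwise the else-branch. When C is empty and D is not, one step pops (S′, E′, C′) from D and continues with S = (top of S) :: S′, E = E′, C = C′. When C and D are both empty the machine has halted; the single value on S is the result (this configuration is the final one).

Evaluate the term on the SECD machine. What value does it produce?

[0] <S=∅, E=∅, C=[((λy. y) (let x = (let u = 3 in 2) in 4))], D=∅>
[1] <S=∅, E=∅, C=[(let x = (let u = 3 in 2) in 4) :: (λy. y) :: AP], D=∅>
[2] <S=∅, E=∅, C=[(let u = 3 in 2) :: (λx. 4) :: AP :: (λy. y) :: AP], D=∅>
[3] <S=∅, E=∅, C=[3 :: (λu. 2) :: AP :: (λx. 4) :: AP :: (λy. y) :: AP], D=∅>
[4] <S=[3], E=∅, C=[(λu. 2) :: AP :: (λx. 4) :: AP :: (λy. y) :: AP], D=∅>
[5] <S=[clo(λu. 2, ∅) :: 3], E=∅, C=[AP :: (λx. 4) :: AP :: (λy. y) :: AP], D=∅>
[6] <S=∅, E={u↦3}, C=[2], D=[(∅, ∅, [(λx. 4) :: AP :: (λy. y) :: AP])]>
[7] <S=[2], E={u↦3}, C=∅, D=[(∅, ∅, [(λx. 4) :: AP :: (λy. y) :: AP])]>
[8] <S=[2], E=∅, C=[(λx. 4) :: AP :: (λy. y) :: AP], D=∅>
[9] <S=[clo(λx. 4, ∅) :: 2], E=∅, C=[AP :: (λy. y) :: AP], D=∅>
[10] <S=∅, E={x↦2}, C=[4], D=[(∅, ∅, [(λy. y) :: AP])]>
[11] <S=[4], E={x↦2}, C=∅, D=[(∅, ∅, [(λy. y) :: AP])]>
[12] <S=[4], E=∅, C=[(λy. y) :: AP], D=∅>
[13] <S=[clo(λy. y, ∅) :: 4], E=∅, C=[AP], D=∅>
[14] <S=∅, E={y↦4}, C=[y], D=[(∅, ∅, ∅)]>
[15] <S=[4], E={y↦4}, C=∅, D=[(∅, ∅, ∅)]>
[16] <S=[4], E=∅, C=∅, D=∅>
→ final value 4

Answer: 4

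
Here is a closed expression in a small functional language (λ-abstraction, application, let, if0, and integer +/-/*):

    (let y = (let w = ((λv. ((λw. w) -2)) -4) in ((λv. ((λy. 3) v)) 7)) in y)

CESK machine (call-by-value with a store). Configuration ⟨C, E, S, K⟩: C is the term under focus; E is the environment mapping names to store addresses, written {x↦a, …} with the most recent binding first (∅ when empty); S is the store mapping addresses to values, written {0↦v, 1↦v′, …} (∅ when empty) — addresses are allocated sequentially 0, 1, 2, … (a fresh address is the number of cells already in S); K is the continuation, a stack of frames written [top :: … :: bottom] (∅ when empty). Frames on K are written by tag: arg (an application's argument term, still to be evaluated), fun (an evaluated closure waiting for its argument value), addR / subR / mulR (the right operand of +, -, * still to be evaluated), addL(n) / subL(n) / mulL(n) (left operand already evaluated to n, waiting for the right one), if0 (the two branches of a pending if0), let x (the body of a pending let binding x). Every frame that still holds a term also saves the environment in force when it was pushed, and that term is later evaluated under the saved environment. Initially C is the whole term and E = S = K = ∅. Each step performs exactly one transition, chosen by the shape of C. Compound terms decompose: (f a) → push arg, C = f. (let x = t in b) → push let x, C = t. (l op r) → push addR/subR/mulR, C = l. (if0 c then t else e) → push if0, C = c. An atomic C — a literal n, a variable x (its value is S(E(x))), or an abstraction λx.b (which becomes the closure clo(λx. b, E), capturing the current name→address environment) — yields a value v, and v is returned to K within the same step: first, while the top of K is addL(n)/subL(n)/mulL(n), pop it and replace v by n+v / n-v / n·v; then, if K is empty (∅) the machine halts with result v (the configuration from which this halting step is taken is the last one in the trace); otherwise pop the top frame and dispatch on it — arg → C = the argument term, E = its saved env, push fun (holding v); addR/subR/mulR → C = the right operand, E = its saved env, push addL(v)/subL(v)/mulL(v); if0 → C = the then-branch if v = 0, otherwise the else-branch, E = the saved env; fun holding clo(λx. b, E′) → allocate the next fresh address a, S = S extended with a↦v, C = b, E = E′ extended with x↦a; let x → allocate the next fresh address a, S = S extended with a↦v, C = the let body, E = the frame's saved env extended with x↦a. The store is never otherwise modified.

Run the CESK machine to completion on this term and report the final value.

0. <C=(let y = (let w = ((λv. ((λw. w) -2)) -4) in ((λv. ((λy. 3) v)) 7)) in y), E=∅, S=∅, K=∅>
1. <C=(let w = ((λv. ((λw. w) -2)) -4) in ((λv. ((λy. 3) v)) 7)), E=∅, S=∅, K=[let y]>
2. <C=((λv. ((λw. w) -2)) -4), E=∅, S=∅, K=[let w :: let y]>
3. <C=(λv. ((λw. w) -2)), E=∅, S=∅, K=[arg :: let w :: let y]>
4. <C=-4, E=∅, S=∅, K=[fun :: let w :: let y]>
5. <C=((λw. w) -2), E={v↦0}, S={0↦-4}, K=[let w :: let y]>
6. <C=(λw. w), E={v↦0}, S={0↦-4}, K=[arg :: let w :: let y]>
7. <C=-2, E={v↦0}, S={0↦-4}, K=[fun :: let w :: let y]>
8. <C=w, E={w↦1, v↦0}, S={0↦-4, 1↦-2}, K=[let w :: let y]>
9. <C=((λv. ((λy. 3) v)) 7), E={w↦2}, S={0↦-4, 1↦-2, 2↦-2}, K=[let y]>
10. <C=(λv. ((λy. 3) v)), E={w↦2}, S={0↦-4, 1↦-2, 2↦-2}, K=[arg :: let y]>
11. <C=7, E={w↦2}, S={0↦-4, 1↦-2, 2↦-2}, K=[fun :: let y]>
12. <C=((λy. 3) v), E={v↦3, w↦2}, S={0↦-4, 1↦-2, 2↦-2, 3↦7}, K=[let y]>
13. <C=(λy. 3), E={v↦3, w↦2}, S={0↦-4, 1↦-2, 2↦-2, 3↦7}, K=[arg :: let y]>
14. <C=v, E={v↦3, w↦2}, S={0↦-4, 1↦-2, 2↦-2, 3↦7}, K=[fun :: let y]>
15. <C=3, E={y↦4, v↦3, w↦2}, S={0↦-4, 1↦-2, 2↦-2, 3↦7, 4↦7}, K=[let y]>
16. <C=y, E={y↦5}, S={0↦-4, 1↦-2, 2↦-2, 3↦7, 4↦7, 5↦3}, K=∅>
→ final value 3

Answer: 3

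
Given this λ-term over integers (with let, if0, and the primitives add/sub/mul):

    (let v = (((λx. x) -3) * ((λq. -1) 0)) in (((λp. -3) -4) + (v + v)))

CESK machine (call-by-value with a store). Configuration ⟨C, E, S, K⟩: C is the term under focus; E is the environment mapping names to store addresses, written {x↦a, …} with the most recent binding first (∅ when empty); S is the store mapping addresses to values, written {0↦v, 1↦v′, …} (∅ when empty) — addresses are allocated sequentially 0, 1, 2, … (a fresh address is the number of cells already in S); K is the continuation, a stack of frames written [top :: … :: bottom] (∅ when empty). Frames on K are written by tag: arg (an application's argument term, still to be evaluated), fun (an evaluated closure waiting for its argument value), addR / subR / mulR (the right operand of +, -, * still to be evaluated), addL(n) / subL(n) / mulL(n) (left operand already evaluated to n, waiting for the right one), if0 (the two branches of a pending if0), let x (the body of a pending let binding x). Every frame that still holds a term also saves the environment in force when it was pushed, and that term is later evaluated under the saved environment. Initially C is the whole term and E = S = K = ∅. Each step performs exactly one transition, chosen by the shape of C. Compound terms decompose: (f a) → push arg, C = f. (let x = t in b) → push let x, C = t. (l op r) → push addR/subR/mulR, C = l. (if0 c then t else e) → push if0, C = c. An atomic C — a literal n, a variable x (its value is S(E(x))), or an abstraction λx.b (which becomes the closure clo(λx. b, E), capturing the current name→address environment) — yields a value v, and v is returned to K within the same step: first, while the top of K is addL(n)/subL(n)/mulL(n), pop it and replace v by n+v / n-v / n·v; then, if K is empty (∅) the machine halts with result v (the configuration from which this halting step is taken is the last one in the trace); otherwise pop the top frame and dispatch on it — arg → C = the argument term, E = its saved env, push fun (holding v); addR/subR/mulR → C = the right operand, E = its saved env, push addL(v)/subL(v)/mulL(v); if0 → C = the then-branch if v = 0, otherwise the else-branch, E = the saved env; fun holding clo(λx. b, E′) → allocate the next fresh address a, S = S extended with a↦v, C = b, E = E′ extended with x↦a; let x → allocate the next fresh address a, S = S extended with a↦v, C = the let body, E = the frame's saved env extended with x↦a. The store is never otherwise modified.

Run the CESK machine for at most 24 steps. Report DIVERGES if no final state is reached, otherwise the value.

[0] <C=(let v = (((λx. x) -3) * ((λq. -1) 0)) in (((λp. -3) -4) + (v + v))), E=∅, S=∅, K=∅>
[1] <C=(((λx. x) -3) * ((λq. -1) 0)), E=∅, S=∅, K=[let v]>
[2] <C=((λx. x) -3), E=∅, S=∅, K=[mulR :: let v]>
[3] <C=(λx. x), E=∅, S=∅, K=[arg :: mulR :: let v]>
[4] <C=-3, E=∅, S=∅, K=[fun :: mulR :: let v]>
[5] <C=x, E={x↦0}, S={0↦-3}, K=[mulR :: let v]>
[6] <C=((λq. -1) 0), E=∅, S={0↦-3}, K=[mulL(-3) :: let v]>
[7] <C=(λq. -1), E=∅, S={0↦-3}, K=[arg :: mulL(-3) :: let v]>
[8] <C=0, E=∅, S={0↦-3}, K=[fun :: mulL(-3) :: let v]>
[9] <C=-1, E={q↦1}, S={0↦-3, 1↦0}, K=[mulL(-3) :: let v]>
[10] <C=(((λp. -3) -4) + (v + v)), E={v↦2}, S={0↦-3, 1↦0, 2↦3}, K=∅>
[11] <C=((λp. -3) -4), E={v↦2}, S={0↦-3, 1↦0, 2↦3}, K=[addR]>
[12] <C=(λp. -3), E={v↦2}, S={0↦-3, 1↦0, 2↦3}, K=[arg :: addR]>
[13] <C=-4, E={v↦2}, S={0↦-3, 1↦0, 2↦3}, K=[fun :: addR]>
[14] <C=-3, E={p↦3, v↦2}, S={0↦-3, 1↦0, 2↦3, 3↦-4}, K=[addR]>
[15] <C=(v + v), E={v↦2}, S={0↦-3, 1↦0, 2↦3, 3↦-4}, K=[addL(-3)]>
[16] <C=v, E={v↦2}, S={0↦-3, 1↦0, 2↦3, 3↦-4}, K=[addR :: addL(-3)]>
[17] <C=v, E={v↦2}, S={0↦-3, 1↦0, 2↦3, 3↦-4}, K=[addL(3) :: addL(-3)]>
→ final value 3

Answer: 3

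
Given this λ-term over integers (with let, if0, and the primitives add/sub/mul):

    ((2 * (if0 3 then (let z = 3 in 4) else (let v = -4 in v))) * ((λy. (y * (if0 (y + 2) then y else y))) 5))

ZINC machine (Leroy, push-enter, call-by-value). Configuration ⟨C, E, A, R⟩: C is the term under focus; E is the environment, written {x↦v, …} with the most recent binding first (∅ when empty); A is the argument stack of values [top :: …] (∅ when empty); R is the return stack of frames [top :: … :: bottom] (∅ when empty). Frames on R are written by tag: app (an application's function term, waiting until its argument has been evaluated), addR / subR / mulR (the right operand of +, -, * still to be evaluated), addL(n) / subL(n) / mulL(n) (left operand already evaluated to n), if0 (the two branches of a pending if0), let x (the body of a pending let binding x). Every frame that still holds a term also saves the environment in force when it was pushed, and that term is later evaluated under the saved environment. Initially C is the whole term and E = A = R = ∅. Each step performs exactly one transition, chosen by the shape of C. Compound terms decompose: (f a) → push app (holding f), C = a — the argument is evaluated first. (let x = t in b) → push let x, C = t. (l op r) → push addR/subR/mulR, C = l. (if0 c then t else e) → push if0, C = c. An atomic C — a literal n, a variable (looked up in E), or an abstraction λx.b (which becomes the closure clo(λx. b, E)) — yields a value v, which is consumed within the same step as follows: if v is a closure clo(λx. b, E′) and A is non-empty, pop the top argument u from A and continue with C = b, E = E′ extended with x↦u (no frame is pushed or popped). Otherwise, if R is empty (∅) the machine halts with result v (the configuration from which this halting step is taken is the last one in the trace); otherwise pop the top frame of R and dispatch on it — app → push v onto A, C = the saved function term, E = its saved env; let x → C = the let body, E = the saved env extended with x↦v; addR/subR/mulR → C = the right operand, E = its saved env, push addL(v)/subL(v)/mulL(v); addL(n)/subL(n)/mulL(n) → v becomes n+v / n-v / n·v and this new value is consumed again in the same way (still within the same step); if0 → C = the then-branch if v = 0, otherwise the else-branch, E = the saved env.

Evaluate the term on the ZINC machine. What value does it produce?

Answer: -200

Machine steps:
step 0: <C=((2 * (if0 3 then (let z = 3 in 4) else (let v = -4 in v))) * ((λy. (y * (if0 (y + 2) then y else y))) 5)), E=∅, A=∅, R=∅>
step 1: <C=(2 * (if0 3 then (let z = 3 in 4) else (let v = -4 in v))), E=∅, A=∅, R=[mulR]>
step 2: <C=2, E=∅, A=∅, R=[mulR :: mulR]>
step 3: <C=(if0 3 then (let z = 3 in 4) else (let v = -4 in v)), E=∅, A=∅, R=[mulL(2) :: mulR]>
step 4: <C=3, E=∅, A=∅, R=[if0 :: mulL(2) :: mulR]>
step 5: <C=(let v = -4 in v), E=∅, A=∅, R=[mulL(2) :: mulR]>
step 6: <C=-4, E=∅, A=∅, R=[let v :: mulL(2) :: mulR]>
step 7: <C=v, E={v↦-4}, A=∅, R=[mulL(2) :: mulR]>
step 8: <C=((λy. (y * (if0 (y + 2) then y else y))) 5), E=∅, A=∅, R=[mulL(-8)]>
step 9: <C=5, E=∅, A=∅, R=[app :: mulL(-8)]>
step 10: <C=(λy. (y * (if0 (y + 2) then y else y))), E=∅, A=[5], R=[mulL(-8)]>
step 11: <C=(y * (if0 (y + 2) then y else y)), E={y↦5}, A=∅, R=[mulL(-8)]>
step 12: <C=y, E={y↦5}, A=∅, R=[mulR :: mulL(-8)]>
step 13: <C=(if0 (y + 2) then y else y), E={y↦5}, A=∅, R=[mulL(5) :: mulL(-8)]>
step 14: <C=(y + 2), E={y↦5}, A=∅, R=[if0 :: mulL(5) :: mulL(-8)]>
step 15: <C=y, E={y↦5}, A=∅, R=[addR :: if0 :: mulL(5) :: mulL(-8)]>
step 16: <C=2, E={y↦5}, A=∅, R=[addL(5) :: if0 :: mulL(5) :: mulL(-8)]>
step 17: <C=y, E={y↦5}, A=∅, R=[mulL(5) :: mulL(-8)]>
→ final value -200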